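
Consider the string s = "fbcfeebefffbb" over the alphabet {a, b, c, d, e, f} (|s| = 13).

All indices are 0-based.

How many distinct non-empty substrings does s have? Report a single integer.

sorted suffixes:
  #0 SA[0]=12  'b'
  #1 SA[1]=11  'bb'
  #2 SA[2]=1  'bcfeebefffbb'
  #3 SA[3]=6  'befffbb'
  #4 SA[4]=2  'cfeebefffbb'
  #5 SA[5]=5  'ebefffbb'
  #6 SA[6]=4  'eebefffbb'
  #7 SA[7]=7  'efffbb'
  #8 SA[8]=10  'fbb'
  #9 SA[9]=0  'fbcfeebefffbb'
  #10 SA[10]=3  'feebefffbb'
  #11 SA[11]=9  'ffbb'
  #12 SA[12]=8  'fffbb'

SA = [12, 11, 1, 6, 2, 5, 4, 7, 10, 0, 3, 9, 8]
[i] adj suffixes → lcp
  [1] 12/11 → 1 ('b')
  [2] 11/1 → 1 ('b')
  [3] 1/6 → 1 ('b')
  [4] 6/2 → 0 ('')
  [5] 2/5 → 0 ('')
  [6] 5/4 → 1 ('e')
  [7] 4/7 → 1 ('e')
  [8] 7/10 → 0 ('')
  [9] 10/0 → 2 ('fb')
  [10] 0/3 → 1 ('f')
  [11] 3/9 → 1 ('f')
  [12] 9/8 → 2 ('ff')

n(n+1)/2 = 13·14/2 = 91
Σ LCP = 0 + 1 + 1 + 1 + 0 + 0 + 1 + 1 + 0 + 2 + 1 + 1 + 2 = 11
distinct = 91 − 11 = 80

80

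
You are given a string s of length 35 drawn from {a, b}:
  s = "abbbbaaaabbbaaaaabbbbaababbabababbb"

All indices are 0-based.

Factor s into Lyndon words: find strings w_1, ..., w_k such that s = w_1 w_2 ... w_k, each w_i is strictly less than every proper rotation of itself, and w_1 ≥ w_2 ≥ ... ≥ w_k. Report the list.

emit factor 1: 'abbbb' (i=0, period=5)
emit factor 2: 'aaaabbb' (i=5, period=7)
emit factor 3: 'aaaaabbbbaababbabababbb' (i=12, period=23)

["abbbb", "aaaabbb", "aaaaabbbbaababbabababbb"]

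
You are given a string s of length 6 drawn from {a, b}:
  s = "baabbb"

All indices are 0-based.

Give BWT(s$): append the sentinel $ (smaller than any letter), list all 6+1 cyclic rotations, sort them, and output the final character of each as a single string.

bbab$ba

rank  rotation last
    0  $baabbb  b
    1  aabbb$b  b
    2  abbb$ba  a
    3  b$baabb  b
    4  baabbb$  $
    5  bb$baab  b
    6  bbb$baa  a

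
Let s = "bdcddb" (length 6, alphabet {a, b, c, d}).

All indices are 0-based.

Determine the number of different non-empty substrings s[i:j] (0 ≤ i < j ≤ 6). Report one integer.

18

sorted suffixes:
  #0 SA[0]=5  'b'
  #1 SA[1]=0  'bdcddb'
  #2 SA[2]=2  'cddb'
  #3 SA[3]=4  'db'
  #4 SA[4]=1  'dcddb'
  #5 SA[5]=3  'ddb'

SA = [5, 0, 2, 4, 1, 3]
i: (SA[i-1],SA[i]) lcp shared
  1: (5,0) 1 'b'
  2: (0,2) 0 ''
  3: (2,4) 0 ''
  4: (4,1) 1 'd'
  5: (1,3) 1 'd'

n(n+1)/2 = 6·7/2 = 21
Σ LCP = 0 + 1 + 0 + 0 + 1 + 1 = 3
distinct = 21 − 3 = 18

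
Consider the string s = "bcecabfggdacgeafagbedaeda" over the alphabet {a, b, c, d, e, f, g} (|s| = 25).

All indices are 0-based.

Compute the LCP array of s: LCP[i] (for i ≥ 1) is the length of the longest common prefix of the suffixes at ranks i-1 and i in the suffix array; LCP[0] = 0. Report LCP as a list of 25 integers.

[0, 1, 1, 1, 1, 1, 0, 1, 1, 0, 1, 1, 0, 2, 2, 0, 1, 1, 3, 0, 1, 0, 1, 1, 1]

rank→(start, suffix):
  0 → (24, 'a')
  1 → (4, 'abfggdacgeafagbedaeda')
  2 → (10, 'acgeafagbedaeda')
  3 → (21, 'aeda')
  4 → (14, 'afagbedaeda')
  5 → (16, 'agbedaeda')
  6 → (0, 'bcecabfggdacgeafagbedaeda')
  7 → (18, 'bedaeda')
  8 → (5, 'bfggdacgeafagbedaeda')
  9 → (3, 'cabfggdacgeafagbedaeda')
  10 → (1, 'cecabfggdacgeafagbedaeda')
  11 → (11, 'cgeafagbedaeda')
  12 → (23, 'da')
  13 → (9, 'dacgeafagbedaeda')
  14 → (20, 'daeda')
  15 → (13, 'eafagbedaeda')
  16 → (2, 'ecabfggdacgeafagbedaeda')
  17 → (22, 'eda')
  18 → (19, 'edaeda')
  19 → (15, 'fagbedaeda')
  20 → (6, 'fggdacgeafagbedaeda')
  21 → (17, 'gbedaeda')
  22 → (8, 'gdacgeafagbedaeda')
  23 → (12, 'geafagbedaeda')
  24 → (7, 'ggdacgeafagbedaeda')

SA = [24, 4, 10, 21, 14, 16, 0, 18, 5, 3, 1, 11, 23, 9, 20, 13, 2, 22, 19, 15, 6, 17, 8, 12, 7]
i: (SA[i-1],SA[i]) lcp shared
  1: (24,4) 1 'a'
  2: (4,10) 1 'a'
  3: (10,21) 1 'a'
  4: (21,14) 1 'a'
  5: (14,16) 1 'a'
  6: (16,0) 0 ''
  7: (0,18) 1 'b'
  8: (18,5) 1 'b'
  9: (5,3) 0 ''
  10: (3,1) 1 'c'
  11: (1,11) 1 'c'
  12: (11,23) 0 ''
  13: (23,9) 2 'da'
  14: (9,20) 2 'da'
  15: (20,13) 0 ''
  16: (13,2) 1 'e'
  17: (2,22) 1 'e'
  18: (22,19) 3 'eda'
  19: (19,15) 0 ''
  20: (15,6) 1 'f'
  21: (6,17) 0 ''
  22: (17,8) 1 'g'
  23: (8,12) 1 'g'
  24: (12,7) 1 'g'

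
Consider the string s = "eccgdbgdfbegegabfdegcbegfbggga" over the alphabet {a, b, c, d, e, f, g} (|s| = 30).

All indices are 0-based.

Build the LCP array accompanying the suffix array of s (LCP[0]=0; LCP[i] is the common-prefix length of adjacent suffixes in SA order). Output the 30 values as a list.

rank→(start, suffix):
  0 → (29, 'a')
  1 → (14, 'abfdegcbegfbggga')
  2 → (9, 'begegabfdegcbegfbggga')
  3 → (21, 'begfbggga')
  4 → (15, 'bfdegcbegfbggga')
  5 → (5, 'bgdfbegegabfdegcbegfbggga')
  6 → (25, 'bggga')
  7 → (20, 'cbegfbggga')
  8 → (1, 'ccgdbgdfbegegabfdegcbegfbggga')
  9 → (2, 'cgdbgdfbegegabfdegcbegfbggga')
  10 → (4, 'dbgdfbegegabfdegcbegfbggga')
  11 → (17, 'degcbegfbggga')
  12 → (7, 'dfbegegabfdegcbegfbggga')
  13 → (0, 'eccgdbgdfbegegabfdegcbegfbggga')
  14 → (12, 'egabfdegcbegfbggga')
  15 → (18, 'egcbegfbggga')
  16 → (10, 'egegabfdegcbegfbggga')
  17 → (22, 'egfbggga')
  18 → (8, 'fbegegabfdegcbegfbggga')
  19 → (24, 'fbggga')
  20 → (16, 'fdegcbegfbggga')
  21 → (28, 'ga')
  22 → (13, 'gabfdegcbegfbggga')
  23 → (19, 'gcbegfbggga')
  24 → (3, 'gdbgdfbegegabfdegcbegfbggga')
  25 → (6, 'gdfbegegabfdegcbegfbggga')
  26 → (11, 'gegabfdegcbegfbggga')
  27 → (23, 'gfbggga')
  28 → (27, 'gga')
  29 → (26, 'ggga')

SA = [29, 14, 9, 21, 15, 5, 25, 20, 1, 2, 4, 17, 7, 0, 12, 18, 10, 22, 8, 24, 16, 28, 13, 19, 3, 6, 11, 23, 27, 26]
rank  pair      lcp
   1  s[29:],s[14:]  1  'a'
   2  s[14:],s[9:]  0  ''
   3  s[9:],s[21:]  3  'beg'
   4  s[21:],s[15:]  1  'b'
   5  s[15:],s[5:]  1  'b'
   6  s[5:],s[25:]  2  'bg'
   7  s[25:],s[20:]  0  ''
   8  s[20:],s[1:]  1  'c'
   9  s[1:],s[2:]  1  'c'
  10  s[2:],s[4:]  0  ''
  11  s[4:],s[17:]  1  'd'
  12  s[17:],s[7:]  1  'd'
  13  s[7:],s[0:]  0  ''
  14  s[0:],s[12:]  1  'e'
  15  s[12:],s[18:]  2  'eg'
  16  s[18:],s[10:]  2  'eg'
  17  s[10:],s[22:]  2  'eg'
  18  s[22:],s[8:]  0  ''
  19  s[8:],s[24:]  2  'fb'
  20  s[24:],s[16:]  1  'f'
  21  s[16:],s[28:]  0  ''
  22  s[28:],s[13:]  2  'ga'
  23  s[13:],s[19:]  1  'g'
  24  s[19:],s[3:]  1  'g'
  25  s[3:],s[6:]  2  'gd'
  26  s[6:],s[11:]  1  'g'
  27  s[11:],s[23:]  1  'g'
  28  s[23:],s[27:]  1  'g'
  29  s[27:],s[26:]  2  'gg'

[0, 1, 0, 3, 1, 1, 2, 0, 1, 1, 0, 1, 1, 0, 1, 2, 2, 2, 0, 2, 1, 0, 2, 1, 1, 2, 1, 1, 1, 2]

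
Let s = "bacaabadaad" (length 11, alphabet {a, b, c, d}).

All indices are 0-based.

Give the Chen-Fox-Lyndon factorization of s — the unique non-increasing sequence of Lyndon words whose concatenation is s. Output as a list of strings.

emit factor 1: 'b' (i=0, period=1)
emit factor 2: 'ac' (i=1, period=2)
emit factor 3: 'aabadaad' (i=3, period=8)

["b", "ac", "aabadaad"]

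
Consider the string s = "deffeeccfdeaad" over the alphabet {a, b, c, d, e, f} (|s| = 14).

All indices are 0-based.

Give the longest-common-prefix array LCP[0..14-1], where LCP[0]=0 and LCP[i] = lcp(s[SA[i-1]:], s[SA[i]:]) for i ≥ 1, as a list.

[0, 1, 0, 1, 0, 1, 2, 0, 1, 1, 1, 0, 1, 1]

sorted suffixes:
  #0 SA[0]=11  'aad'
  #1 SA[1]=12  'ad'
  #2 SA[2]=6  'ccfdeaad'
  #3 SA[3]=7  'cfdeaad'
  #4 SA[4]=13  'd'
  #5 SA[5]=9  'deaad'
  #6 SA[6]=0  'deffeeccfdeaad'
  #7 SA[7]=10  'eaad'
  #8 SA[8]=5  'eccfdeaad'
  #9 SA[9]=4  'eeccfdeaad'
  #10 SA[10]=1  'effeeccfdeaad'
  #11 SA[11]=8  'fdeaad'
  #12 SA[12]=3  'feeccfdeaad'
  #13 SA[13]=2  'ffeeccfdeaad'

SA = [11, 12, 6, 7, 13, 9, 0, 10, 5, 4, 1, 8, 3, 2]
[i] adj suffixes → lcp
  [1] 11/12 → 1 ('a')
  [2] 12/6 → 0 ('')
  [3] 6/7 → 1 ('c')
  [4] 7/13 → 0 ('')
  [5] 13/9 → 1 ('d')
  [6] 9/0 → 2 ('de')
  [7] 0/10 → 0 ('')
  [8] 10/5 → 1 ('e')
  [9] 5/4 → 1 ('e')
  [10] 4/1 → 1 ('e')
  [11] 1/8 → 0 ('')
  [12] 8/3 → 1 ('f')
  [13] 3/2 → 1 ('f')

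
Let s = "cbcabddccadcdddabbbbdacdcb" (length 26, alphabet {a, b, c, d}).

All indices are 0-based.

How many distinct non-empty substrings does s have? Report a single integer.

316

rank→(start, suffix):
  0 → (15, 'abbbbdacdcb')
  1 → (3, 'abddccadcdddabbbbdacdcb')
  2 → (21, 'acdcb')
  3 → (9, 'adcdddabbbbdacdcb')
  4 → (25, 'b')
  5 → (16, 'bbbbdacdcb')
  6 → (17, 'bbbdacdcb')
  7 → (18, 'bbdacdcb')
  8 → (1, 'bcabddccadcdddabbbbdacdcb')
  9 → (19, 'bdacdcb')
  10 → (4, 'bddccadcdddabbbbdacdcb')
  11 → (2, 'cabddccadcdddabbbbdacdcb')
  12 → (8, 'cadcdddabbbbdacdcb')
  13 → (24, 'cb')
  14 → (0, 'cbcabddccadcdddabbbbdacdcb')
  15 → (7, 'ccadcdddabbbbdacdcb')
  16 → (22, 'cdcb')
  17 → (11, 'cdddabbbbdacdcb')
  18 → (14, 'dabbbbdacdcb')
  19 → (20, 'dacdcb')
  20 → (23, 'dcb')
  21 → (6, 'dccadcdddabbbbdacdcb')
  22 → (10, 'dcdddabbbbdacdcb')
  23 → (13, 'ddabbbbdacdcb')
  24 → (5, 'ddccadcdddabbbbdacdcb')
  25 → (12, 'dddabbbbdacdcb')

SA = [15, 3, 21, 9, 25, 16, 17, 18, 1, 19, 4, 2, 8, 24, 0, 7, 22, 11, 14, 20, 23, 6, 10, 13, 5, 12]
[i] adj suffixes → lcp
  [1] 15/3 → 2 ('ab')
  [2] 3/21 → 1 ('a')
  [3] 21/9 → 1 ('a')
  [4] 9/25 → 0 ('')
  [5] 25/16 → 1 ('b')
  [6] 16/17 → 3 ('bbb')
  [7] 17/18 → 2 ('bb')
  [8] 18/1 → 1 ('b')
  [9] 1/19 → 1 ('b')
  [10] 19/4 → 2 ('bd')
  [11] 4/2 → 0 ('')
  [12] 2/8 → 2 ('ca')
  [13] 8/24 → 1 ('c')
  [14] 24/0 → 2 ('cb')
  [15] 0/7 → 1 ('c')
  [16] 7/22 → 1 ('c')
  [17] 22/11 → 2 ('cd')
  [18] 11/14 → 0 ('')
  [19] 14/20 → 2 ('da')
  [20] 20/23 → 1 ('d')
  [21] 23/6 → 2 ('dc')
  [22] 6/10 → 2 ('dc')
  [23] 10/13 → 1 ('d')
  [24] 13/5 → 2 ('dd')
  [25] 5/12 → 2 ('dd')

n(n+1)/2 = 26·27/2 = 351
Σ LCP = 0 + 2 + 1 + 1 + 0 + 1 + 3 + 2 + 1 + 1 + 2 + 0 + 2 + 1 + 2 + 1 + 1 + 2 + 0 + 2 + 1 + 2 + 2 + 1 + 2 + 2 = 35
distinct = 351 − 35 = 316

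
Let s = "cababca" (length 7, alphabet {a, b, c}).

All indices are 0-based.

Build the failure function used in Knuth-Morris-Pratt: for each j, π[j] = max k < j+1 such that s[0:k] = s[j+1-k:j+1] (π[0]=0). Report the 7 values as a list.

[0, 0, 0, 0, 0, 1, 2]

π[0] = 0
j=1 s[j]='a': π[1]=0 (border '')
j=2 s[j]='b': π[2]=0 (border '')
j=3 s[j]='a': π[3]=0 (border '')
j=4 s[j]='b': π[4]=0 (border '')
j=5 s[j]='c': π[5]=1 (border 'c')
j=6 s[j]='a': π[6]=2 (border 'ca')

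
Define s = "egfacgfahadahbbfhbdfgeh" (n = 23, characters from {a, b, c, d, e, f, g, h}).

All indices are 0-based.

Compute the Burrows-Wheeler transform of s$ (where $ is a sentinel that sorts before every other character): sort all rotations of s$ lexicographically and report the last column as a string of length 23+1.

hfhfdhhbaab$gggdbfeceaaf

rank  rotation                  last
    0  $egfacgfahadahbbfhbdfgeh  h
    1  acgfahadahbbfhbdfgeh$egf  f
    2  adahbbfhbdfgeh$egfacgfah  h
    3  ahadahbbfhbdfgeh$egfacgf  f
    4  ahbbfhbdfgeh$egfacgfahad  d
    5  bbfhbdfgeh$egfacgfahadah  h
    6  bdfgeh$egfacgfahadahbbfh  h
    7  bfhbdfgeh$egfacgfahadahb  b
    8  cgfahadahbbfhbdfgeh$egfa  a
    9  dahbbfhbdfgeh$egfacgfaha  a
   10  dfgeh$egfacgfahadahbbfhb  b
   11  egfacgfahadahbbfhbdfgeh$  $
   12  eh$egfacgfahadahbbfhbdfg  g
   13  facgfahadahbbfhbdfgeh$eg  g
   14  fahadahbbfhbdfgeh$egfacg  g
   15  fgeh$egfacgfahadahbbfhbd  d
   16  fhbdfgeh$egfacgfahadahbb  b
   17  geh$egfacgfahadahbbfhbdf  f
   18  gfacgfahadahbbfhbdfgeh$e  e
   19  gfahadahbbfhbdfgeh$egfac  c
   20  h$egfacgfahadahbbfhbdfge  e
   21  hadahbbfhbdfgeh$egfacgfa  a
   22  hbbfhbdfgeh$egfacgfahada  a
   23  hbdfgeh$egfacgfahadahbbf  f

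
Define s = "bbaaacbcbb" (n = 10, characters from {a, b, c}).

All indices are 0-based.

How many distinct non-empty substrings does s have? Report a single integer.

sorted suffixes:
  #0 SA[0]=2  'aaacbcbb'
  #1 SA[1]=3  'aacbcbb'
  #2 SA[2]=4  'acbcbb'
  #3 SA[3]=9  'b'
  #4 SA[4]=1  'baaacbcbb'
  #5 SA[5]=8  'bb'
  #6 SA[6]=0  'bbaaacbcbb'
  #7 SA[7]=6  'bcbb'
  #8 SA[8]=7  'cbb'
  #9 SA[9]=5  'cbcbb'

SA = [2, 3, 4, 9, 1, 8, 0, 6, 7, 5]
i: (SA[i-1],SA[i]) lcp shared
  1: (2,3) 2 'aa'
  2: (3,4) 1 'a'
  3: (4,9) 0 ''
  4: (9,1) 1 'b'
  5: (1,8) 1 'b'
  6: (8,0) 2 'bb'
  7: (0,6) 1 'b'
  8: (6,7) 0 ''
  9: (7,5) 2 'cb'

n(n+1)/2 = 10·11/2 = 55
Σ LCP = 0 + 2 + 1 + 0 + 1 + 1 + 2 + 1 + 0 + 2 = 10
distinct = 55 − 10 = 45

45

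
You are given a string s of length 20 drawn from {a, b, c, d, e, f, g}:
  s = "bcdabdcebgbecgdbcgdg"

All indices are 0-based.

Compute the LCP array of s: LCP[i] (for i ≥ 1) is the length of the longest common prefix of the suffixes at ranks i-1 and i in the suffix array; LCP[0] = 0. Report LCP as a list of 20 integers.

[0, 0, 2, 1, 1, 1, 0, 1, 1, 3, 0, 1, 1, 1, 0, 1, 0, 1, 1, 2]

rank | idx | suffix
   0 |   3 | abdcebgbecgdbcgdg
   1 |   0 | bcdabdcebgbecgdbcgdg
   2 |  15 | bcgdg
   3 |   4 | bdcebgbecgdbcgdg
   4 |  10 | becgdbcgdg
   5 |   8 | bgbecgdbcgdg
   6 |   1 | cdabdcebgbecgdbcgdg
   7 |   6 | cebgbecgdbcgdg
   8 |  12 | cgdbcgdg
   9 |  16 | cgdg
  10 |   2 | dabdcebgbecgdbcgdg
  11 |  14 | dbcgdg
  12 |   5 | dcebgbecgdbcgdg
  13 |  18 | dg
  14 |   7 | ebgbecgdbcgdg
  15 |  11 | ecgdbcgdg
  16 |  19 | g
  17 |   9 | gbecgdbcgdg
  18 |  13 | gdbcgdg
  19 |  17 | gdg

SA = [3, 0, 15, 4, 10, 8, 1, 6, 12, 16, 2, 14, 5, 18, 7, 11, 19, 9, 13, 17]
i: (SA[i-1],SA[i]) lcp shared
  1: (3,0) 0 ''
  2: (0,15) 2 'bc'
  3: (15,4) 1 'b'
  4: (4,10) 1 'b'
  5: (10,8) 1 'b'
  6: (8,1) 0 ''
  7: (1,6) 1 'c'
  8: (6,12) 1 'c'
  9: (12,16) 3 'cgd'
  10: (16,2) 0 ''
  11: (2,14) 1 'd'
  12: (14,5) 1 'd'
  13: (5,18) 1 'd'
  14: (18,7) 0 ''
  15: (7,11) 1 'e'
  16: (11,19) 0 ''
  17: (19,9) 1 'g'
  18: (9,13) 1 'g'
  19: (13,17) 2 'gd'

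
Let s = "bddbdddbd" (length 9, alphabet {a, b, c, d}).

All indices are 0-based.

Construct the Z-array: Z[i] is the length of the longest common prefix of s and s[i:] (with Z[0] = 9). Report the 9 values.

[9, 0, 0, 3, 0, 0, 0, 2, 0]

Z[0]=9
i=1: fresh scan; Z[1]=0
i=2: fresh scan; Z[2]=0
i=3: fresh scan; Z[3]=3 scan→box=[3,6)
i=4: min(r-i=2, Z[1]=0)=0; Z[4]=0
i=5: min(r-i=1, Z[2]=0)=0; Z[5]=0
i=6: fresh scan; Z[6]=0
i=7: fresh scan; Z[7]=2 scan→box=[7,9)
i=8: min(r-i=1, Z[1]=0)=0; Z[8]=0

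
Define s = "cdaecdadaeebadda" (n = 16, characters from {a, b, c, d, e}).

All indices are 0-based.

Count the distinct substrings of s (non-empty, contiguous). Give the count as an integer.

rank→(start, suffix):
  0 → (15, 'a')
  1 → (6, 'adaeebadda')
  2 → (12, 'adda')
  3 → (2, 'aecdadaeebadda')
  4 → (8, 'aeebadda')
  5 → (11, 'badda')
  6 → (4, 'cdadaeebadda')
  7 → (0, 'cdaecdadaeebadda')
  8 → (14, 'da')
  9 → (5, 'dadaeebadda')
  10 → (1, 'daecdadaeebadda')
  11 → (7, 'daeebadda')
  12 → (13, 'dda')
  13 → (10, 'ebadda')
  14 → (3, 'ecdadaeebadda')
  15 → (9, 'eebadda')

SA = [15, 6, 12, 2, 8, 11, 4, 0, 14, 5, 1, 7, 13, 10, 3, 9]
[i] adj suffixes → lcp
  [1] 15/6 → 1 ('a')
  [2] 6/12 → 2 ('ad')
  [3] 12/2 → 1 ('a')
  [4] 2/8 → 2 ('ae')
  [5] 8/11 → 0 ('')
  [6] 11/4 → 0 ('')
  [7] 4/0 → 3 ('cda')
  [8] 0/14 → 0 ('')
  [9] 14/5 → 2 ('da')
  [10] 5/1 → 2 ('da')
  [11] 1/7 → 3 ('dae')
  [12] 7/13 → 1 ('d')
  [13] 13/10 → 0 ('')
  [14] 10/3 → 1 ('e')
  [15] 3/9 → 1 ('e')

n(n+1)/2 = 16·17/2 = 136
Σ LCP = 0 + 1 + 2 + 1 + 2 + 0 + 0 + 3 + 0 + 2 + 2 + 3 + 1 + 0 + 1 + 1 = 19
distinct = 136 − 19 = 117

117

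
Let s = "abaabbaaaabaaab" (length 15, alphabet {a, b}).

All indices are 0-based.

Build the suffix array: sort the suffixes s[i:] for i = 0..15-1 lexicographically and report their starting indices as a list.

[6, 11, 7, 12, 8, 2, 13, 9, 0, 3, 14, 5, 10, 1, 4]

sorted suffixes:
  #0 SA[0]=6  'aaaabaaab'
  #1 SA[1]=11  'aaab'
  #2 SA[2]=7  'aaabaaab'
  #3 SA[3]=12  'aab'
  #4 SA[4]=8  'aabaaab'
  #5 SA[5]=2  'aabbaaaabaaab'
  #6 SA[6]=13  'ab'
  #7 SA[7]=9  'abaaab'
  #8 SA[8]=0  'abaabbaaaabaaab'
  #9 SA[9]=3  'abbaaaabaaab'
  #10 SA[10]=14  'b'
  #11 SA[11]=5  'baaaabaaab'
  #12 SA[12]=10  'baaab'
  #13 SA[13]=1  'baabbaaaabaaab'
  #14 SA[14]=4  'bbaaaabaaab'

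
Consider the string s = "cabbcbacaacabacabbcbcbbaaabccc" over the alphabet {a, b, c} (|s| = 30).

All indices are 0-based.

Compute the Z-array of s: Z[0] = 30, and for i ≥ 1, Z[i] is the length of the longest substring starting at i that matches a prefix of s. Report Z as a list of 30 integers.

[30, 0, 0, 0, 1, 0, 0, 2, 0, 0, 3, 0, 0, 0, 6, 0, 0, 0, 1, 0, 1, 0, 0, 0, 0, 0, 0, 1, 1, 1]

Z[0]=30
i=1: fresh scan; Z[1]=0
i=2: fresh scan; Z[2]=0
i=3: fresh scan; Z[3]=0
i=4: fresh scan; Z[4]=1 scan→box=[4,5)
i=5: fresh scan; Z[5]=0
i=6: fresh scan; Z[6]=0
i=7: fresh scan; Z[7]=2 scan→box=[7,9)
i=8: min(r-i=1, Z[1]=0)=0; Z[8]=0
i=9: fresh scan; Z[9]=0
i=10: fresh scan; Z[10]=3 scan→box=[10,13)
i=11: min(r-i=2, Z[1]=0)=0; Z[11]=0
i=12: min(r-i=1, Z[2]=0)=0; Z[12]=0
i=13: fresh scan; Z[13]=0
i=14: fresh scan; Z[14]=6 scan→box=[14,20)
i=15: min(r-i=5, Z[1]=0)=0; Z[15]=0
i=16: min(r-i=4, Z[2]=0)=0; Z[16]=0
i=17: min(r-i=3, Z[3]=0)=0; Z[17]=0
i=18: min(r-i=2, Z[4]=1)=1; Z[18]=1
i=19: min(r-i=1, Z[5]=0)=0; Z[19]=0
i=20: fresh scan; Z[20]=1 scan→box=[20,21)
i=21: fresh scan; Z[21]=0
i=22: fresh scan; Z[22]=0
i=23: fresh scan; Z[23]=0
i=24: fresh scan; Z[24]=0
i=25: fresh scan; Z[25]=0
i=26: fresh scan; Z[26]=0
i=27: fresh scan; Z[27]=1 scan→box=[27,28)
i=28: fresh scan; Z[28]=1 scan→box=[28,29)
i=29: fresh scan; Z[29]=1 scan→box=[29,30)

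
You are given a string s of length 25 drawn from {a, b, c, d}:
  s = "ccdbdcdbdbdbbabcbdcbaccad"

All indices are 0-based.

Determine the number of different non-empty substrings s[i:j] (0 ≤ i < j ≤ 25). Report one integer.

286

rank→(start, suffix):
  0 → (13, 'abcbdcbaccad')
  1 → (20, 'accad')
  2 → (23, 'ad')
  3 → (12, 'babcbdcbaccad')
  4 → (19, 'baccad')
  5 → (11, 'bbabcbdcbaccad')
  6 → (14, 'bcbdcbaccad')
  7 → (9, 'bdbbabcbdcbaccad')
  8 → (7, 'bdbdbbabcbdcbaccad')
  9 → (16, 'bdcbaccad')
  10 → (3, 'bdcdbdbdbbabcbdcbaccad')
  11 → (22, 'cad')
  12 → (18, 'cbaccad')
  13 → (15, 'cbdcbaccad')
  14 → (21, 'ccad')
  15 → (0, 'ccdbdcdbdbdbbabcbdcbaccad')
  16 → (5, 'cdbdbdbbabcbdcbaccad')
  17 → (1, 'cdbdcdbdbdbbabcbdcbaccad')
  18 → (24, 'd')
  19 → (10, 'dbbabcbdcbaccad')
  20 → (8, 'dbdbbabcbdcbaccad')
  21 → (6, 'dbdbdbbabcbdcbaccad')
  22 → (2, 'dbdcdbdbdbbabcbdcbaccad')
  23 → (17, 'dcbaccad')
  24 → (4, 'dcdbdbdbbabcbdcbaccad')

SA = [13, 20, 23, 12, 19, 11, 14, 9, 7, 16, 3, 22, 18, 15, 21, 0, 5, 1, 24, 10, 8, 6, 2, 17, 4]
i: (SA[i-1],SA[i]) lcp shared
  1: (13,20) 1 'a'
  2: (20,23) 1 'a'
  3: (23,12) 0 ''
  4: (12,19) 2 'ba'
  5: (19,11) 1 'b'
  6: (11,14) 1 'b'
  7: (14,9) 1 'b'
  8: (9,7) 3 'bdb'
  9: (7,16) 2 'bd'
  10: (16,3) 3 'bdc'
  11: (3,22) 0 ''
  12: (22,18) 1 'c'
  13: (18,15) 2 'cb'
  14: (15,21) 1 'c'
  15: (21,0) 2 'cc'
  16: (0,5) 1 'c'
  17: (5,1) 4 'cdbd'
  18: (1,24) 0 ''
  19: (24,10) 1 'd'
  20: (10,8) 2 'db'
  21: (8,6) 4 'dbdb'
  22: (6,2) 3 'dbd'
  23: (2,17) 1 'd'
  24: (17,4) 2 'dc'

n(n+1)/2 = 25·26/2 = 325
Σ LCP = 0 + 1 + 1 + 0 + 2 + 1 + 1 + 1 + 3 + 2 + 3 + 0 + 1 + 2 + 1 + 2 + 1 + 4 + 0 + 1 + 2 + 4 + 3 + 1 + 2 = 39
distinct = 325 − 39 = 286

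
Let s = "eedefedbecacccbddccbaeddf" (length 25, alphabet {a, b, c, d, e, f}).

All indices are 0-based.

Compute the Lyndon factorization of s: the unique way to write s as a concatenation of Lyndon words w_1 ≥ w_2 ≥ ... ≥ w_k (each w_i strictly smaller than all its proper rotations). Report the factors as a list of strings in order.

emit factor 1: 'e' (i=0, period=1)
emit factor 2: 'e' (i=1, period=1)
emit factor 3: 'defe' (i=2, period=4)
emit factor 4: 'd' (i=6, period=1)
emit factor 5: 'bec' (i=7, period=3)
emit factor 6: 'acccbddccbaeddf' (i=10, period=15)

["e", "e", "defe", "d", "bec", "acccbddccbaeddf"]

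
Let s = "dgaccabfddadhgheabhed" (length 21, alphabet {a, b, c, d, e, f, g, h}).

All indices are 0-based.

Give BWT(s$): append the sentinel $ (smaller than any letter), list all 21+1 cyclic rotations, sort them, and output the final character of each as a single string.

rank  rotation                last
    0  $dgaccabfddadhgheabhed  d
    1  abfddadhgheabhed$dgacc  c
    2  abhed$dgaccabfddadhghe  e
    3  accabfddadhgheabhed$dg  g
    4  adhgheabhed$dgaccabfdd  d
    5  bfddadhgheabhed$dgacca  a
    6  bhed$dgaccabfddadhghea  a
    7  cabfddadhgheabhed$dgac  c
    8  ccabfddadhgheabhed$dga  a
    9  d$dgaccabfddadhgheabhe  e
   10  dadhgheabhed$dgaccabfd  d
   11  ddadhgheabhed$dgaccabf  f
   12  dgaccabfddadhgheabhed$  $
   13  dhgheabhed$dgaccabfdda  a
   14  eabhed$dgaccabfddadhgh  h
   15  ed$dgaccabfddadhgheabh  h
   16  fddadhgheabhed$dgaccab  b
   17  gaccabfddadhgheabhed$d  d
   18  gheabhed$dgaccabfddadh  h
   19  heabhed$dgaccabfddadhg  g
   20  hed$dgaccabfddadhgheab  b
   21  hgheabhed$dgaccabfddad  d

dcegdaacaedf$ahhbdhgbd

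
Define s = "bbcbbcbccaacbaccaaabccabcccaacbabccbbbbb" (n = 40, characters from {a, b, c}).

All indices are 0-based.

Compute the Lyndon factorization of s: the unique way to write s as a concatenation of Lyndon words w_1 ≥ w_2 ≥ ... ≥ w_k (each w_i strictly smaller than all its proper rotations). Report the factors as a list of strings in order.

emit factor 1: 'bbcbbcbcc' (i=0, period=9)
emit factor 2: 'aacbacc' (i=9, period=7)
emit factor 3: 'aaabccabcccaacbabccbbbbb' (i=16, period=24)

["bbcbbcbcc", "aacbacc", "aaabccabcccaacbabccbbbbb"]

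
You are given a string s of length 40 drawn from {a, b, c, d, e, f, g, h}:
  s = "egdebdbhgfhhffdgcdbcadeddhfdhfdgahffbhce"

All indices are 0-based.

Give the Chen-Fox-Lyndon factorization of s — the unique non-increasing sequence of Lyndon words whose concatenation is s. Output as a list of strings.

emit factor 1: 'eg' (i=0, period=2)
emit factor 2: 'de' (i=2, period=2)
emit factor 3: 'bdbhgfhhffdgcd' (i=4, period=14)
emit factor 4: 'bc' (i=18, period=2)
emit factor 5: 'adeddhfdhfdgahffbhce' (i=20, period=20)

["eg", "de", "bdbhgfhhffdgcd", "bc", "adeddhfdhfdgahffbhce"]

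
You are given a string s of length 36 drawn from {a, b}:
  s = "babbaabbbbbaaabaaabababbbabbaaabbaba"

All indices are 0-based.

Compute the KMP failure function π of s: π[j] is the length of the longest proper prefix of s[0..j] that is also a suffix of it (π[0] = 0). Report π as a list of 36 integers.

[0, 0, 1, 1, 2, 0, 1, 1, 1, 1, 1, 2, 0, 0, 1, 2, 0, 0, 1, 2, 3, 2, 3, 4, 1, 2, 3, 4, 5, 6, 0, 1, 1, 2, 3, 2]

π[0] = 0
j=1 s[j]='a': π[1]=0 (border '')
j=2 s[j]='b': π[2]=1 (border 'b')
j=3 s[j]='b': k: 1→0; π[3]=1 (border 'b')
j=4 s[j]='a': π[4]=2 (border 'ba')
j=5 s[j]='a': k: 2→0; π[5]=0 (border '')
j=6 s[j]='b': π[6]=1 (border 'b')
j=7 s[j]='b': k: 1→0; π[7]=1 (border 'b')
j=8 s[j]='b': k: 1→0; π[8]=1 (border 'b')
j=9 s[j]='b': k: 1→0; π[9]=1 (border 'b')
j=10 s[j]='b': k: 1→0; π[10]=1 (border 'b')
j=11 s[j]='a': π[11]=2 (border 'ba')
j=12 s[j]='a': k: 2→0; π[12]=0 (border '')
j=13 s[j]='a': π[13]=0 (border '')
j=14 s[j]='b': π[14]=1 (border 'b')
j=15 s[j]='a': π[15]=2 (border 'ba')
j=16 s[j]='a': k: 2→0; π[16]=0 (border '')
j=17 s[j]='a': π[17]=0 (border '')
j=18 s[j]='b': π[18]=1 (border 'b')
j=19 s[j]='a': π[19]=2 (border 'ba')
j=20 s[j]='b': π[20]=3 (border 'bab')
j=21 s[j]='a': k: 3→1; π[21]=2 (border 'ba')
j=22 s[j]='b': π[22]=3 (border 'bab')
j=23 s[j]='b': π[23]=4 (border 'babb')
j=24 s[j]='b': k: 4→1→0; π[24]=1 (border 'b')
j=25 s[j]='a': π[25]=2 (border 'ba')
j=26 s[j]='b': π[26]=3 (border 'bab')
j=27 s[j]='b': π[27]=4 (border 'babb')
j=28 s[j]='a': π[28]=5 (border 'babba')
j=29 s[j]='a': π[29]=6 (border 'babbaa')
j=30 s[j]='a': k: 6→0; π[30]=0 (border '')
j=31 s[j]='b': π[31]=1 (border 'b')
j=32 s[j]='b': k: 1→0; π[32]=1 (border 'b')
j=33 s[j]='a': π[33]=2 (border 'ba')
j=34 s[j]='b': π[34]=3 (border 'bab')
j=35 s[j]='a': k: 3→1; π[35]=2 (border 'ba')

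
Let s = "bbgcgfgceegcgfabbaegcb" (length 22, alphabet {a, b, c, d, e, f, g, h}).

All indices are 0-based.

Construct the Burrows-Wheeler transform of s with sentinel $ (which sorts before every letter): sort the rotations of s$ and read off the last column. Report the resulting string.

bfbcba$bggggcaeggefebcc

rank  rotation                 last
    0  $bbgcgfgceegcgfabbaegcb  b
    1  abbaegcb$bbgcgfgceegcgf  f
    2  aegcb$bbgcgfgceegcgfabb  b
    3  b$bbgcgfgceegcgfabbaegc  c
    4  baegcb$bbgcgfgceegcgfab  b
    5  bbaegcb$bbgcgfgceegcgfa  a
    6  bbgcgfgceegcgfabbaegcb$  $
    7  bgcgfgceegcgfabbaegcb$b  b
    8  cb$bbgcgfgceegcgfabbaeg  g
    9  ceegcgfabbaegcb$bbgcgfg  g
   10  cgfabbaegcb$bbgcgfgceeg  g
   11  cgfgceegcgfabbaegcb$bbg  g
   12  eegcgfabbaegcb$bbgcgfgc  c
   13  egcb$bbgcgfgceegcgfabba  a
   14  egcgfabbaegcb$bbgcgfgce  e
   15  fabbaegcb$bbgcgfgceegcg  g
   16  fgceegcgfabbaegcb$bbgcg  g
   17  gcb$bbgcgfgceegcgfabbae  e
   18  gceegcgfabbaegcb$bbgcgf  f
   19  gcgfabbaegcb$bbgcgfgcee  e
   20  gcgfgceegcgfabbaegcb$bb  b
   21  gfabbaegcb$bbgcgfgceegc  c
   22  gfgceegcgfabbaegcb$bbgc  c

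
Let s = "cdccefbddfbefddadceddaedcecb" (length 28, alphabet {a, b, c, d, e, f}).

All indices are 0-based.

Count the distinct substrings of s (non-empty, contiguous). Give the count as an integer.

sorted suffixes:
  #0 SA[0]=15  'adceddaedcecb'
  #1 SA[1]=21  'aedcecb'
  #2 SA[2]=27  'b'
  #3 SA[3]=6  'bddfbefddadceddaedcecb'
  #4 SA[4]=10  'befddadceddaedcecb'
  #5 SA[5]=26  'cb'
  #6 SA[6]=2  'ccefbddfbefddadceddaedcecb'
  #7 SA[7]=0  'cdccefbddfbefddadceddaedcecb'
  #8 SA[8]=24  'cecb'
  #9 SA[9]=17  'ceddaedcecb'
  #10 SA[10]=3  'cefbddfbefddadceddaedcecb'
  #11 SA[11]=14  'dadceddaedcecb'
  #12 SA[12]=20  'daedcecb'
  #13 SA[13]=1  'dccefbddfbefddadceddaedcecb'
  #14 SA[14]=23  'dcecb'
  #15 SA[15]=16  'dceddaedcecb'
  #16 SA[16]=13  'ddadceddaedcecb'
  #17 SA[17]=19  'ddaedcecb'
  #18 SA[18]=7  'ddfbefddadceddaedcecb'
  #19 SA[19]=8  'dfbefddadceddaedcecb'
  #20 SA[20]=25  'ecb'
  #21 SA[21]=22  'edcecb'
  #22 SA[22]=18  'eddaedcecb'
  #23 SA[23]=4  'efbddfbefddadceddaedcecb'
  #24 SA[24]=11  'efddadceddaedcecb'
  #25 SA[25]=5  'fbddfbefddadceddaedcecb'
  #26 SA[26]=9  'fbefddadceddaedcecb'
  #27 SA[27]=12  'fddadceddaedcecb'

SA = [15, 21, 27, 6, 10, 26, 2, 0, 24, 17, 3, 14, 20, 1, 23, 16, 13, 19, 7, 8, 25, 22, 18, 4, 11, 5, 9, 12]
i: (SA[i-1],SA[i]) lcp shared
  1: (15,21) 1 'a'
  2: (21,27) 0 ''
  3: (27,6) 1 'b'
  4: (6,10) 1 'b'
  5: (10,26) 0 ''
  6: (26,2) 1 'c'
  7: (2,0) 1 'c'
  8: (0,24) 1 'c'
  9: (24,17) 2 'ce'
  10: (17,3) 2 'ce'
  11: (3,14) 0 ''
  12: (14,20) 2 'da'
  13: (20,1) 1 'd'
  14: (1,23) 2 'dc'
  15: (23,16) 3 'dce'
  16: (16,13) 1 'd'
  17: (13,19) 3 'dda'
  18: (19,7) 2 'dd'
  19: (7,8) 1 'd'
  20: (8,25) 0 ''
  21: (25,22) 1 'e'
  22: (22,18) 2 'ed'
  23: (18,4) 1 'e'
  24: (4,11) 2 'ef'
  25: (11,5) 0 ''
  26: (5,9) 2 'fb'
  27: (9,12) 1 'f'

n(n+1)/2 = 28·29/2 = 406
Σ LCP = 0 + 1 + 0 + 1 + 1 + 0 + 1 + 1 + 1 + 2 + 2 + 0 + 2 + 1 + 2 + 3 + 1 + 3 + 2 + 1 + 0 + 1 + 2 + 1 + 2 + 0 + 2 + 1 = 34
distinct = 406 − 34 = 372

372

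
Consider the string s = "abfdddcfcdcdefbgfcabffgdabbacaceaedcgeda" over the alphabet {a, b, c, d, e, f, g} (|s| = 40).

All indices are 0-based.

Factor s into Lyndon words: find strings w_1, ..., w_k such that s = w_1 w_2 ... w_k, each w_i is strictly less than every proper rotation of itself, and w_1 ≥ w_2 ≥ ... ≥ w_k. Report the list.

["abfdddcfcdcdefbgfcabffgd", "abbacaceaedcged", "a"]

emit factor 1: 'abfdddcfcdcdefbgfcabffgd' (i=0, period=24)
emit factor 2: 'abbacaceaedcged' (i=24, period=15)
emit factor 3: 'a' (i=39, period=1)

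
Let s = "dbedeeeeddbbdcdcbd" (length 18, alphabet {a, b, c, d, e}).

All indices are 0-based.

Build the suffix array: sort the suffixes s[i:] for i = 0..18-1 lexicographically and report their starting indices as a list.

sorted suffixes:
  #0 SA[0]=10  'bbdcdcbd'
  #1 SA[1]=16  'bd'
  #2 SA[2]=11  'bdcdcbd'
  #3 SA[3]=1  'bedeeeeddbbdcdcbd'
  #4 SA[4]=15  'cbd'
  #5 SA[5]=13  'cdcbd'
  #6 SA[6]=17  'd'
  #7 SA[7]=9  'dbbdcdcbd'
  #8 SA[8]=0  'dbedeeeeddbbdcdcbd'
  #9 SA[9]=14  'dcbd'
  #10 SA[10]=12  'dcdcbd'
  #11 SA[11]=8  'ddbbdcdcbd'
  #12 SA[12]=3  'deeeeddbbdcdcbd'
  #13 SA[13]=7  'eddbbdcdcbd'
  #14 SA[14]=2  'edeeeeddbbdcdcbd'
  #15 SA[15]=6  'eeddbbdcdcbd'
  #16 SA[16]=5  'eeeddbbdcdcbd'
  #17 SA[17]=4  'eeeeddbbdcdcbd'

[10, 16, 11, 1, 15, 13, 17, 9, 0, 14, 12, 8, 3, 7, 2, 6, 5, 4]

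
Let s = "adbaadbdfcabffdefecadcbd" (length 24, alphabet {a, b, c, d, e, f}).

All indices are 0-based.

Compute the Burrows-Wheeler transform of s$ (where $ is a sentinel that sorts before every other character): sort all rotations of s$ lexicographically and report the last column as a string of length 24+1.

rank  rotation                   last
    0  $adbaadbdfcabffdefecadcbd  d
    1  aadbdfcabffdefecadcbd$adb  b
    2  abffdefecadcbd$adbaadbdfc  c
    3  adbaadbdfcabffdefecadcbd$  $
    4  adbdfcabffdefecadcbd$adba  a
    5  adcbd$adbaadbdfcabffdefec  c
    6  baadbdfcabffdefecadcbd$ad  d
    7  bd$adbaadbdfcabffdefecadc  c
    8  bdfcabffdefecadcbd$adbaad  d
    9  bffdefecadcbd$adbaadbdfca  a
   10  cabffdefecadcbd$adbaadbdf  f
   11  cadcbd$adbaadbdfcabffdefe  e
   12  cbd$adbaadbdfcabffdefecad  d
   13  d$adbaadbdfcabffdefecadcb  b
   14  dbaadbdfcabffdefecadcbd$a  a
   15  dbdfcabffdefecadcbd$adbaa  a
   16  dcbd$adbaadbdfcabffdefeca  a
   17  defecadcbd$adbaadbdfcabff  f
   18  dfcabffdefecadcbd$adbaadb  b
   19  ecadcbd$adbaadbdfcabffdef  f
   20  efecadcbd$adbaadbdfcabffd  d
   21  fcabffdefecadcbd$adbaadbd  d
   22  fdefecadcbd$adbaadbdfcabf  f
   23  fecadcbd$adbaadbdfcabffde  e
   24  ffdefecadcbd$adbaadbdfcab  b

dbc$acdcdafedbaaafbfddfeb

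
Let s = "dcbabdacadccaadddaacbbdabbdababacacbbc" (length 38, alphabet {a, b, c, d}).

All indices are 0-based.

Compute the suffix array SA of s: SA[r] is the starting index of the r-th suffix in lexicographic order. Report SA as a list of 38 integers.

[17, 12, 27, 29, 23, 3, 31, 6, 33, 18, 8, 13, 28, 2, 30, 35, 24, 20, 36, 25, 21, 4, 37, 11, 32, 7, 1, 34, 19, 10, 16, 26, 22, 5, 0, 9, 15, 14]

sorted suffixes:
  #0 SA[0]=17  'aacbbdabbdababacacbbc'
  #1 SA[1]=12  'aadddaacbbdabbdababacacbbc'
  #2 SA[2]=27  'ababacacbbc'
  #3 SA[3]=29  'abacacbbc'
  #4 SA[4]=23  'abbdababacacbbc'
  #5 SA[5]=3  'abdacadccaadddaacbbdabbdababacacbbc'
  #6 SA[6]=31  'acacbbc'
  #7 SA[7]=6  'acadccaadddaacbbdabbdababacacbbc'
  #8 SA[8]=33  'acbbc'
  #9 SA[9]=18  'acbbdabbdababacacbbc'
  #10 SA[10]=8  'adccaadddaacbbdabbdababacacbbc'
  #11 SA[11]=13  'adddaacbbdabbdababacacbbc'
  #12 SA[12]=28  'babacacbbc'
  #13 SA[13]=2  'babdacadccaadddaacbbdabbdababacacbbc'
  #14 SA[14]=30  'bacacbbc'
  #15 SA[15]=35  'bbc'
  #16 SA[16]=24  'bbdababacacbbc'
  #17 SA[17]=20  'bbdabbdababacacbbc'
  #18 SA[18]=36  'bc'
  #19 SA[19]=25  'bdababacacbbc'
  #20 SA[20]=21  'bdabbdababacacbbc'
  #21 SA[21]=4  'bdacadccaadddaacbbdabbdababacacbbc'
  #22 SA[22]=37  'c'
  #23 SA[23]=11  'caadddaacbbdabbdababacacbbc'
  #24 SA[24]=32  'cacbbc'
  #25 SA[25]=7  'cadccaadddaacbbdabbdababacacbbc'
  #26 SA[26]=1  'cbabdacadccaadddaacbbdabbdababacacbbc'
  #27 SA[27]=34  'cbbc'
  #28 SA[28]=19  'cbbdabbdababacacbbc'
  #29 SA[29]=10  'ccaadddaacbbdabbdababacacbbc'
  #30 SA[30]=16  'daacbbdabbdababacacbbc'
  #31 SA[31]=26  'dababacacbbc'
  #32 SA[32]=22  'dabbdababacacbbc'
  #33 SA[33]=5  'dacadccaadddaacbbdabbdababacacbbc'
  #34 SA[34]=0  'dcbabdacadccaadddaacbbdabbdababacacbbc'
  #35 SA[35]=9  'dccaadddaacbbdabbdababacacbbc'
  #36 SA[36]=15  'ddaacbbdabbdababacacbbc'
  #37 SA[37]=14  'dddaacbbdabbdababacacbbc'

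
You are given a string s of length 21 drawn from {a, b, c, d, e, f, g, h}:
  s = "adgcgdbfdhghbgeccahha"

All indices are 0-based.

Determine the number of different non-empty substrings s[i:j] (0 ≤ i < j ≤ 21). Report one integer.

sorted suffixes:
  #0 SA[0]=20  'a'
  #1 SA[1]=0  'adgcgdbfdhghbgeccahha'
  #2 SA[2]=17  'ahha'
  #3 SA[3]=6  'bfdhghbgeccahha'
  #4 SA[4]=12  'bgeccahha'
  #5 SA[5]=16  'cahha'
  #6 SA[6]=15  'ccahha'
  #7 SA[7]=3  'cgdbfdhghbgeccahha'
  #8 SA[8]=5  'dbfdhghbgeccahha'
  #9 SA[9]=1  'dgcgdbfdhghbgeccahha'
  #10 SA[10]=8  'dhghbgeccahha'
  #11 SA[11]=14  'eccahha'
  #12 SA[12]=7  'fdhghbgeccahha'
  #13 SA[13]=2  'gcgdbfdhghbgeccahha'
  #14 SA[14]=4  'gdbfdhghbgeccahha'
  #15 SA[15]=13  'geccahha'
  #16 SA[16]=10  'ghbgeccahha'
  #17 SA[17]=19  'ha'
  #18 SA[18]=11  'hbgeccahha'
  #19 SA[19]=9  'hghbgeccahha'
  #20 SA[20]=18  'hha'

SA = [20, 0, 17, 6, 12, 16, 15, 3, 5, 1, 8, 14, 7, 2, 4, 13, 10, 19, 11, 9, 18]
rank  pair      lcp
   1  s[20:],s[0:]  1  'a'
   2  s[0:],s[17:]  1  'a'
   3  s[17:],s[6:]  0  ''
   4  s[6:],s[12:]  1  'b'
   5  s[12:],s[16:]  0  ''
   6  s[16:],s[15:]  1  'c'
   7  s[15:],s[3:]  1  'c'
   8  s[3:],s[5:]  0  ''
   9  s[5:],s[1:]  1  'd'
  10  s[1:],s[8:]  1  'd'
  11  s[8:],s[14:]  0  ''
  12  s[14:],s[7:]  0  ''
  13  s[7:],s[2:]  0  ''
  14  s[2:],s[4:]  1  'g'
  15  s[4:],s[13:]  1  'g'
  16  s[13:],s[10:]  1  'g'
  17  s[10:],s[19:]  0  ''
  18  s[19:],s[11:]  1  'h'
  19  s[11:],s[9:]  1  'h'
  20  s[9:],s[18:]  1  'h'

n(n+1)/2 = 21·22/2 = 231
Σ LCP = 0 + 1 + 1 + 0 + 1 + 0 + 1 + 1 + 0 + 1 + 1 + 0 + 0 + 0 + 1 + 1 + 1 + 0 + 1 + 1 + 1 = 13
distinct = 231 − 13 = 218

218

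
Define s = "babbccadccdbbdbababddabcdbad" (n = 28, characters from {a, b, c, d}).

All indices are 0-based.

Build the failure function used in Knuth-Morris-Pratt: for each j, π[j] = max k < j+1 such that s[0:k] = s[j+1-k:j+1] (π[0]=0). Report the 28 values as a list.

π[0] = 0
j=1 s[j]='a': π[1]=0 (border '')
j=2 s[j]='b': π[2]=1 (border 'b')
j=3 s[j]='b': k: 1→0; π[3]=1 (border 'b')
j=4 s[j]='c': k: 1→0; π[4]=0 (border '')
j=5 s[j]='c': π[5]=0 (border '')
j=6 s[j]='a': π[6]=0 (border '')
j=7 s[j]='d': π[7]=0 (border '')
j=8 s[j]='c': π[8]=0 (border '')
j=9 s[j]='c': π[9]=0 (border '')
j=10 s[j]='d': π[10]=0 (border '')
j=11 s[j]='b': π[11]=1 (border 'b')
j=12 s[j]='b': k: 1→0; π[12]=1 (border 'b')
j=13 s[j]='d': k: 1→0; π[13]=0 (border '')
j=14 s[j]='b': π[14]=1 (border 'b')
j=15 s[j]='a': π[15]=2 (border 'ba')
j=16 s[j]='b': π[16]=3 (border 'bab')
j=17 s[j]='a': k: 3→1; π[17]=2 (border 'ba')
j=18 s[j]='b': π[18]=3 (border 'bab')
j=19 s[j]='d': k: 3→1→0; π[19]=0 (border '')
j=20 s[j]='d': π[20]=0 (border '')
j=21 s[j]='a': π[21]=0 (border '')
j=22 s[j]='b': π[22]=1 (border 'b')
j=23 s[j]='c': k: 1→0; π[23]=0 (border '')
j=24 s[j]='d': π[24]=0 (border '')
j=25 s[j]='b': π[25]=1 (border 'b')
j=26 s[j]='a': π[26]=2 (border 'ba')
j=27 s[j]='d': k: 2→0; π[27]=0 (border '')

[0, 0, 1, 1, 0, 0, 0, 0, 0, 0, 0, 1, 1, 0, 1, 2, 3, 2, 3, 0, 0, 0, 1, 0, 0, 1, 2, 0]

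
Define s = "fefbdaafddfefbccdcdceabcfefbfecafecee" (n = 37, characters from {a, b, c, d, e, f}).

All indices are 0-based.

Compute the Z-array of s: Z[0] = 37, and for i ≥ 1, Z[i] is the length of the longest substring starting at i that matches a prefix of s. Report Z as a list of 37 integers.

Z[0]=37
i=1: fresh scan; Z[1]=0
i=2: fresh scan; Z[2]=1 grow→box=[2,3)
i=3: fresh scan; Z[3]=0
i=4: fresh scan; Z[4]=0
i=5: fresh scan; Z[5]=0
i=6: fresh scan; Z[6]=0
i=7: fresh scan; Z[7]=1 grow→box=[7,8)
i=8: fresh scan; Z[8]=0
i=9: fresh scan; Z[9]=0
i=10: fresh scan; Z[10]=4 grow→box=[10,14)
i=11: min(r-i=3, Z[1]=0)=0; Z[11]=0
i=12: min(r-i=2, Z[2]=1)=1; Z[12]=1
i=13: min(r-i=1, Z[3]=0)=0; Z[13]=0
i=14: fresh scan; Z[14]=0
i=15: fresh scan; Z[15]=0
i=16: fresh scan; Z[16]=0
i=17: fresh scan; Z[17]=0
i=18: fresh scan; Z[18]=0
i=19: fresh scan; Z[19]=0
i=20: fresh scan; Z[20]=0
i=21: fresh scan; Z[21]=0
i=22: fresh scan; Z[22]=0
i=23: fresh scan; Z[23]=0
i=24: fresh scan; Z[24]=4 grow→box=[24,28)
i=25: min(r-i=3, Z[1]=0)=0; Z[25]=0
i=26: min(r-i=2, Z[2]=1)=1; Z[26]=1
i=27: min(r-i=1, Z[3]=0)=0; Z[27]=0
i=28: fresh scan; Z[28]=2 grow→box=[28,30)
i=29: min(r-i=1, Z[1]=0)=0; Z[29]=0
i=30: fresh scan; Z[30]=0
i=31: fresh scan; Z[31]=0
i=32: fresh scan; Z[32]=2 grow→box=[32,34)
i=33: min(r-i=1, Z[1]=0)=0; Z[33]=0
i=34: fresh scan; Z[34]=0
i=35: fresh scan; Z[35]=0
i=36: fresh scan; Z[36]=0

[37, 0, 1, 0, 0, 0, 0, 1, 0, 0, 4, 0, 1, 0, 0, 0, 0, 0, 0, 0, 0, 0, 0, 0, 4, 0, 1, 0, 2, 0, 0, 0, 2, 0, 0, 0, 0]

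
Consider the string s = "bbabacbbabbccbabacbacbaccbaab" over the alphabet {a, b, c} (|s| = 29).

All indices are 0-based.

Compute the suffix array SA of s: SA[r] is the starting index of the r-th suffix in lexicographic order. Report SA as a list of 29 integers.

rank | idx | suffix
   0 |  26 | aab
   1 |  27 | ab
   2 |  14 | abacbacbaccbaab
   3 |   2 | abacbbabbccbabacbacbaccbaab
   4 |   8 | abbccbabacbacbaccbaab
   5 |  16 | acbacbaccbaab
   6 |  19 | acbaccbaab
   7 |   4 | acbbabbccbabacbacbaccbaab
   8 |  22 | accbaab
   9 |  28 | b
  10 |  25 | baab
  11 |  13 | babacbacbaccbaab
  12 |   1 | babacbbabbccbabacbacbaccbaab
  13 |   7 | babbccbabacbacbaccbaab
  14 |  15 | bacbacbaccbaab
  15 |  18 | bacbaccbaab
  16 |   3 | bacbbabbccbabacbacbaccbaab
  17 |  21 | baccbaab
  18 |   0 | bbabacbbabbccbabacbacbaccbaab
  19 |   6 | bbabbccbabacbacbaccbaab
  20 |   9 | bbccbabacbacbaccbaab
  21 |  10 | bccbabacbacbaccbaab
  22 |  24 | cbaab
  23 |  12 | cbabacbacbaccbaab
  24 |  17 | cbacbaccbaab
  25 |  20 | cbaccbaab
  26 |   5 | cbbabbccbabacbacbaccbaab
  27 |  23 | ccbaab
  28 |  11 | ccbabacbacbaccbaab

[26, 27, 14, 2, 8, 16, 19, 4, 22, 28, 25, 13, 1, 7, 15, 18, 3, 21, 0, 6, 9, 10, 24, 12, 17, 20, 5, 23, 11]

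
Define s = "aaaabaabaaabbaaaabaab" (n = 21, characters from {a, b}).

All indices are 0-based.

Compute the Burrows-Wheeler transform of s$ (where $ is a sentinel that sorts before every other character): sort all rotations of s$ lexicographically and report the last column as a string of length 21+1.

rank  rotation                last
    0  $aaaabaabaaabbaaaabaab  b
    1  aaaabaab$aaaabaabaaabb  b
    2  aaaabaabaaabbaaaabaab$  $
    3  aaabaab$aaaabaabaaabba  a
    4  aaabaabaaabbaaaabaab$a  a
    5  aaabbaaaabaab$aaaabaab  b
    6  aab$aaaabaabaaabbaaaab  b
    7  aabaaabbaaaabaab$aaaab  b
    8  aabaab$aaaabaabaaabbaa  a
    9  aabaabaaabbaaaabaab$aa  a
   10  aabbaaaabaab$aaaabaaba  a
   11  ab$aaaabaabaaabbaaaaba  a
   12  abaaabbaaaabaab$aaaaba  a
   13  abaab$aaaabaabaaabbaaa  a
   14  abaabaaabbaaaabaab$aaa  a
   15  abbaaaabaab$aaaabaabaa  a
   16  b$aaaabaabaaabbaaaabaa  a
   17  baaaabaab$aaaabaabaaab  b
   18  baaabbaaaabaab$aaaabaa  a
   19  baab$aaaabaabaaabbaaaa  a
   20  baabaaabbaaaabaab$aaaa  a
   21  bbaaaabaab$aaaabaabaaa  a

bb$aabbbaaaaaaaaabaaaa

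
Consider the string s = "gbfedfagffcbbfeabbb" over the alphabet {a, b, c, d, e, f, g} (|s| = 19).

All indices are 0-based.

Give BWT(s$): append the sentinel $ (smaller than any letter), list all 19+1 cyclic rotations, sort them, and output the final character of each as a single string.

rank  rotation              last
    0  $gbfedfagffcbbfeabbb  b
    1  abbb$gbfedfagffcbbfe  e
    2  agffcbbfeabbb$gbfedf  f
    3  b$gbfedfagffcbbfeabb  b
    4  bb$gbfedfagffcbbfeab  b
    5  bbb$gbfedfagffcbbfea  a
    6  bbfeabbb$gbfedfagffc  c
    7  bfeabbb$gbfedfagffcb  b
    8  bfedfagffcbbfeabbb$g  g
    9  cbbfeabbb$gbfedfagff  f
   10  dfagffcbbfeabbb$gbfe  e
   11  eabbb$gbfedfagffcbbf  f
   12  edfagffcbbfeabbb$gbf  f
   13  fagffcbbfeabbb$gbfed  d
   14  fcbbfeabbb$gbfedfagf  f
   15  feabbb$gbfedfagffcbb  b
   16  fedfagffcbbfeabbb$gb  b
   17  ffcbbfeabbb$gbfedfag  g
   18  gbfedfagffcbbfeabbb$  $
   19  gffcbbfeabbb$gbfedfa  a

befbbacbgfeffdfbbg$a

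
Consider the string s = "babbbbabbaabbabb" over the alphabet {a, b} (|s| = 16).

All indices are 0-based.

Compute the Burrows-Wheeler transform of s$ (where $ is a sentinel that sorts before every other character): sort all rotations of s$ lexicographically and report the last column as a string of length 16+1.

rank  rotation           last
    0  $babbbbabbaabbabb  b
    1  aabbabb$babbbbabb  b
    2  abb$babbbbabbaabb  b
    3  abbaabbabb$babbbb  b
    4  abbabb$babbbbabba  a
    5  abbbbabbaabbabb$b  b
    6  b$babbbbabbaabbab  b
    7  baabbabb$babbbbab  b
    8  babb$babbbbabbaab  b
    9  babbaabbabb$babbb  b
   10  babbbbabbaabbabb$  $
   11  bb$babbbbabbaabba  a
   12  bbaabbabb$babbbba  a
   13  bbabb$babbbbabbaa  a
   14  bbabbaabbabb$babb  b
   15  bbbabbaabbabb$bab  b
   16  bbbbabbaabbabb$ba  a

bbbbabbbbb$aaabba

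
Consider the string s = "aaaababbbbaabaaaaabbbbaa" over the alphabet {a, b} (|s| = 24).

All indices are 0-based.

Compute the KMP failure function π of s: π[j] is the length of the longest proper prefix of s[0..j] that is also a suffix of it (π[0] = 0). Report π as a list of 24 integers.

[0, 1, 2, 3, 0, 1, 0, 0, 0, 0, 1, 2, 0, 1, 2, 3, 4, 4, 5, 0, 0, 0, 1, 2]

π[0] = 0
j=1 s[j]='a': π[1]=1 (border 'a')
j=2 s[j]='a': π[2]=2 (border 'aa')
j=3 s[j]='a': π[3]=3 (border 'aaa')
j=4 s[j]='b': k: 3→2→1→0; π[4]=0 (border '')
j=5 s[j]='a': π[5]=1 (border 'a')
j=6 s[j]='b': k: 1→0; π[6]=0 (border '')
j=7 s[j]='b': π[7]=0 (border '')
j=8 s[j]='b': π[8]=0 (border '')
j=9 s[j]='b': π[9]=0 (border '')
j=10 s[j]='a': π[10]=1 (border 'a')
j=11 s[j]='a': π[11]=2 (border 'aa')
j=12 s[j]='b': k: 2→1→0; π[12]=0 (border '')
j=13 s[j]='a': π[13]=1 (border 'a')
j=14 s[j]='a': π[14]=2 (border 'aa')
j=15 s[j]='a': π[15]=3 (border 'aaa')
j=16 s[j]='a': π[16]=4 (border 'aaaa')
j=17 s[j]='a': k: 4→3; π[17]=4 (border 'aaaa')
j=18 s[j]='b': π[18]=5 (border 'aaaab')
j=19 s[j]='b': k: 5→0; π[19]=0 (border '')
j=20 s[j]='b': π[20]=0 (border '')
j=21 s[j]='b': π[21]=0 (border '')
j=22 s[j]='a': π[22]=1 (border 'a')
j=23 s[j]='a': π[23]=2 (border 'aa')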